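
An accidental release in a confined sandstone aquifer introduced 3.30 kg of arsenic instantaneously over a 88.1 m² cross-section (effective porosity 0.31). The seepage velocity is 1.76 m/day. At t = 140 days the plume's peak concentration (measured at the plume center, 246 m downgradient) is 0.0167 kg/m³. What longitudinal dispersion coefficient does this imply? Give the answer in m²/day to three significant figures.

At the plume center C_max = M/(n_e·A·√(4πDt)), so D = M²/(4πt·(n_e·A·C_max)²).
n_e·A·C_max = 0.31 × 88.1 × 0.0167 = 0.4561 kg/m.
D = 3.30²/(4π × 140 × 0.4561²) = 0.0298 m²/day.

0.0298 m²/day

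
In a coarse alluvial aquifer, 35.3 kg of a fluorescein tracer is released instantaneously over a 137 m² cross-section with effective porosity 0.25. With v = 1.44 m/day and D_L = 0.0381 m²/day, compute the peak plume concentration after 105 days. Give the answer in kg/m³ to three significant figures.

The peak of an instantaneous 1D plume sits at x = vt; there the Gaussian factor is 1 and C_max = M/(n_e·A·√(4πDt)), where n_e·A is the pore area the mass is dissolved in.
√(4πDt) = √(4π × 0.0381 × 105) = 7.090 m, so C_max = 35.3/(0.25 × 137 × 7.090) = 0.145 kg/m³.

0.145 kg/m³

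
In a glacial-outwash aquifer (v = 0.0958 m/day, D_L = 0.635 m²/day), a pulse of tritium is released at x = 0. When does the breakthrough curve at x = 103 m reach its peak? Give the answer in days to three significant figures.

For the 1D instantaneous-source solution, setting ∂C/∂t = 0 at fixed x gives v²t² + 2Dt − x² = 0, so t = (√(D² + v²x²) − D)/v².
√(D² + v²x²) = √(0.635² + 0.0958² × 103²) = 9.888; v² = 0.00917764.
t = (9.888 − 0.635)/0.00917764 = 1010 days (vs. the pure-advection estimate x/v = 1080 d).

1010 days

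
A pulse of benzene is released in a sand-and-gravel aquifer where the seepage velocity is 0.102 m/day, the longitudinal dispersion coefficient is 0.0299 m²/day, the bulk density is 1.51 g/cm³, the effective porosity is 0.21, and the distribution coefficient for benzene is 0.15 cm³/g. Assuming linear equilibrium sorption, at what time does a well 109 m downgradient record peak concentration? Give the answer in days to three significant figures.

2220 days

Retardation factor R = 1 + ρ_b·K_d/n = 1 + 1.51 × 0.15/0.21 = 2.079.
Sorption retards both mechanisms: v_R = v/R = 0.04906 m/day, D_R = D/R = 0.01438 m²/day.
Peak time from v_R²t² + 2D_R t − x² = 0: t = (√(D_R² + v_R²x²) − D_R)/v_R².
√(D_R² + v_R²x²) = √(0.01438² + 0.04906² × 109²) = 5.348; v_R² = 0.002407.
t = (5.348 − 0.01438)/0.002407 = 2220 days.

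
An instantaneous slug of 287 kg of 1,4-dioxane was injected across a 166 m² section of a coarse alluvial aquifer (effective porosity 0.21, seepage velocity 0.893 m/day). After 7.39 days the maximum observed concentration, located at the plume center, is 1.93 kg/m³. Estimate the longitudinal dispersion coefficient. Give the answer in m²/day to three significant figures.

At the plume center C_max = M/(n_e·A·√(4πDt)), so D = M²/(4πt·(n_e·A·C_max)²).
n_e·A·C_max = 0.21 × 166 × 1.93 = 67.28 kg/m.
D = 287²/(4π × 7.39 × 67.28²) = 0.196 m²/day.

0.196 m²/day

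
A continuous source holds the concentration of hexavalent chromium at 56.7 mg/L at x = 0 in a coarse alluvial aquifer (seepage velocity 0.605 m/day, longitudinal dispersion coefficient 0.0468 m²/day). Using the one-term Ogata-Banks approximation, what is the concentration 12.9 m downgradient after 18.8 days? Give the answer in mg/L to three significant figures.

For a continuous step input, C/C₀ ≈ ½·erfc((x−vt)/(2√(Dt))).
vt = 0.605 × 18.8 = 11.374 m and 2√(Dt) = 2√(0.0468 × 18.8) = 1.876 m.
Argument (x−vt)/(2√(Dt)) = (12.9 − 11.374)/1.876 = 0.8134; ½·erfc(0.8134) = 0.1250.
C = 56.7 × 0.1250 = 7.09 mg/L.

7.09 mg/L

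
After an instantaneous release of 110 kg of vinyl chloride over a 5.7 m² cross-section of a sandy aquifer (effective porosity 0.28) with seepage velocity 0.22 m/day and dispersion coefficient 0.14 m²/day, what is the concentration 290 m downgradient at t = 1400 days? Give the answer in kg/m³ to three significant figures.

For an instantaneous plane source, C(x,t) = M/(n_e·A·√(4πDt)) · exp(−(x−vt)²/(4Dt)), with n_e·A the pore (flow) area.
Plume center vt = 0.22 × 1400 = 308 m, so the well at 290 m is 18 m upgradient of the peak.
√(4πDt) = 49.63 m, giving peak height M/(n_e·A·√(4πDt)) = 110/(0.28 × 5.7 × 49.63) = 1.389 kg/m³.
(x−vt)²/(4Dt) = (-18)²/(4 × 0.14 × 1400) = 0.4133; exp(−0.4133) = 0.6615.
C = 1.389 × 0.6615 = 0.919 kg/m³.

0.919 kg/m³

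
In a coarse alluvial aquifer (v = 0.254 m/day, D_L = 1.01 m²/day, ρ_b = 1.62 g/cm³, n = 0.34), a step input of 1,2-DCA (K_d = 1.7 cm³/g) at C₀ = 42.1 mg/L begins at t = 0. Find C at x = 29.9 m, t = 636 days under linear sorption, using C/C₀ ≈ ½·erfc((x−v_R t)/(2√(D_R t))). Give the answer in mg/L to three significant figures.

Retardation factor R = 1 + ρ_b·K_d/n = 1 + 1.62 × 1.7/0.34 = 9.100.
Sorption retards both mechanisms: v_R = v/R = 0.02791 m/day, D_R = D/R = 0.1110 m²/day.
v_R·t = 0.02791 × 636 = 17.75076 m; 2√(D_R t) = 16.80 m; argument = (29.9 − 17.75076)/16.80 = 0.7232.
C = C₀ × ½·erfc(0.7232) = 42.1 × 0.1532 = 6.45 mg/L.

6.45 mg/L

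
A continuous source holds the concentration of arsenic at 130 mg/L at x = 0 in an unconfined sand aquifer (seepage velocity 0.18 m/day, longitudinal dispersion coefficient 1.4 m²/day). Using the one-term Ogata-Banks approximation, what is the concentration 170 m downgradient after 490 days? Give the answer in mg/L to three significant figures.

1.77 mg/L

For a continuous step input, C/C₀ ≈ ½·erfc((x−vt)/(2√(Dt))).
vt = 0.18 × 490 = 88.2 m and 2√(Dt) = 2√(1.4 × 490) = 52.38 m.
Argument (x−vt)/(2√(Dt)) = (170 − 88.2)/52.38 = 1.562; ½·erfc(1.562) = 0.01359.
C = 130 × 0.01359 = 1.77 mg/L.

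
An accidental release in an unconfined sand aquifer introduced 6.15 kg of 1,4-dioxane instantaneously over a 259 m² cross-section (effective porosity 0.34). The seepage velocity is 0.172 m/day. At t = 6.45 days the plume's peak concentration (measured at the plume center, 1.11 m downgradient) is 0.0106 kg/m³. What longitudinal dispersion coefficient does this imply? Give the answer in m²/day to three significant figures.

0.536 m²/day

At the plume center C_max = M/(n_e·A·√(4πDt)), so D = M²/(4πt·(n_e·A·C_max)²).
n_e·A·C_max = 0.34 × 259 × 0.0106 = 0.9334 kg/m.
D = 6.15²/(4π × 6.45 × 0.9334²) = 0.536 m²/day.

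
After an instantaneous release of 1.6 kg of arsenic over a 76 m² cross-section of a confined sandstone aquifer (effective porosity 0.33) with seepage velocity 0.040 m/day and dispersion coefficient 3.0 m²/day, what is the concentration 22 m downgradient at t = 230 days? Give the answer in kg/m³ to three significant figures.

0.000646 kg/m³

For an instantaneous plane source, C(x,t) = M/(n_e·A·√(4πDt)) · exp(−(x−vt)²/(4Dt)), with n_e·A the pore (flow) area.
Plume center vt = 0.040 × 230 = 9.2 m, so the well at 22 m is 12.8 m downgradient of the peak.
√(4πDt) = 93.12 m, giving peak height M/(n_e·A·√(4πDt)) = 1.6/(0.33 × 76 × 93.12) = 0.0006851 kg/m³.
(x−vt)²/(4Dt) = (12.8)²/(4 × 3.0 × 230) = 0.05936; exp(−0.05936) = 0.9424.
C = 0.0006851 × 0.9424 = 0.000646 kg/m³.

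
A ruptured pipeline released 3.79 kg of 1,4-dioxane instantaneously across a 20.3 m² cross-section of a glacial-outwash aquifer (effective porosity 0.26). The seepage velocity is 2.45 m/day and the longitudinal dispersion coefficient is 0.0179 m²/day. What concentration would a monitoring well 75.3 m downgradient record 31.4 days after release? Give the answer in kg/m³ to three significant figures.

For an instantaneous plane source, C(x,t) = M/(n_e·A·√(4πDt)) · exp(−(x−vt)²/(4Dt)), with n_e·A the pore (flow) area.
Plume center vt = 2.45 × 31.4 = 76.93 m, so the well at 75.3 m is 1.63 m upgradient of the peak.
√(4πDt) = 2.658 m, giving peak height M/(n_e·A·√(4πDt)) = 3.79/(0.26 × 20.3 × 2.658) = 0.2702 kg/m³.
(x−vt)²/(4Dt) = (-1.63)²/(4 × 0.0179 × 31.4) = 1.182; exp(−1.182) = 0.3067.
C = 0.2702 × 0.3067 = 0.0829 kg/m³.

0.0829 kg/m³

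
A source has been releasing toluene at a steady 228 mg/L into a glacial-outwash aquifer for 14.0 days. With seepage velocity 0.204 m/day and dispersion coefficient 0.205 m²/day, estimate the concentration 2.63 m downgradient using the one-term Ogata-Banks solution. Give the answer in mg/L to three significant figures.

For a continuous step input, C/C₀ ≈ ½·erfc((x−vt)/(2√(Dt))).
vt = 0.204 × 14.0 = 2.856 m and 2√(Dt) = 2√(0.205 × 14.0) = 3.388 m.
Argument (x−vt)/(2√(Dt)) = (2.63 − 2.856)/3.388 = -0.06671; ½·erfc(-0.06671) = 0.5376.
C = 228 × 0.5376 = 123 mg/L.

123 mg/L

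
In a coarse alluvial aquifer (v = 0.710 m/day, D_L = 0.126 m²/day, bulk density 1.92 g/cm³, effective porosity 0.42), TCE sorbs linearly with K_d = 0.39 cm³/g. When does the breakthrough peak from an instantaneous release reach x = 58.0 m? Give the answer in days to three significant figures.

227 days

Retardation factor R = 1 + ρ_b·K_d/n = 1 + 1.92 × 0.39/0.42 = 2.783.
Sorption retards both mechanisms: v_R = v/R = 0.2551 m/day, D_R = D/R = 0.04527 m²/day.
Peak time from v_R²t² + 2D_R t − x² = 0: t = (√(D_R² + v_R²x²) − D_R)/v_R².
√(D_R² + v_R²x²) = √(0.04527² + 0.2551² × 58.0²) = 14.80; v_R² = 0.06508.
t = (14.80 − 0.04527)/0.06508 = 227 days.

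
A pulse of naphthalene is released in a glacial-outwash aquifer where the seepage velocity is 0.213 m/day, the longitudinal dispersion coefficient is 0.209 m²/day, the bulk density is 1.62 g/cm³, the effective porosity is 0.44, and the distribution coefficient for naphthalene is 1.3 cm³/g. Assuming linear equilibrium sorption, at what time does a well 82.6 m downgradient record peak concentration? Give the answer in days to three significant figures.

2220 days

Retardation factor R = 1 + ρ_b·K_d/n = 1 + 1.62 × 1.3/0.44 = 5.786.
Sorption retards both mechanisms: v_R = v/R = 0.03681 m/day, D_R = D/R = 0.03612 m²/day.
Peak time from v_R²t² + 2D_R t − x² = 0: t = (√(D_R² + v_R²x²) − D_R)/v_R².
√(D_R² + v_R²x²) = √(0.03612² + 0.03681² × 82.6²) = 3.041; v_R² = 0.001355.
t = (3.041 − 0.03612)/0.001355 = 2220 days.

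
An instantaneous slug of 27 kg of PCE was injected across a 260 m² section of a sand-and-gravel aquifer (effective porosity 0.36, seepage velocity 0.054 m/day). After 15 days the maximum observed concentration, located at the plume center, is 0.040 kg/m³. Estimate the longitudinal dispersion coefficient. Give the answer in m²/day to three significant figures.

0.276 m²/day

At the plume center C_max = M/(n_e·A·√(4πDt)), so D = M²/(4πt·(n_e·A·C_max)²).
n_e·A·C_max = 0.36 × 260 × 0.040 = 3.744 kg/m.
D = 27²/(4π × 15 × 3.744²) = 0.276 m²/day.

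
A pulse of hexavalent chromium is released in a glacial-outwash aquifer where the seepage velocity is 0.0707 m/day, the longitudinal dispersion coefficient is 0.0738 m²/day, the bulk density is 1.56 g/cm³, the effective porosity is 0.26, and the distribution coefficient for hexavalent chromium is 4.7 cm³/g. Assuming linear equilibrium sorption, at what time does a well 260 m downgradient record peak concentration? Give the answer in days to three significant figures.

Retardation factor R = 1 + ρ_b·K_d/n = 1 + 1.56 × 4.7/0.26 = 29.20.
Sorption retards both mechanisms: v_R = v/R = 0.002421 m/day, D_R = D/R = 0.002527 m²/day.
Peak time from v_R²t² + 2D_R t − x² = 0: t = (√(D_R² + v_R²x²) − D_R)/v_R².
√(D_R² + v_R²x²) = √(0.002527² + 0.002421² × 260²) = 0.6295; v_R² = 5.861e-06.
t = (0.6295 − 0.002527)/5.861e-06 = 107000 days.

107000 days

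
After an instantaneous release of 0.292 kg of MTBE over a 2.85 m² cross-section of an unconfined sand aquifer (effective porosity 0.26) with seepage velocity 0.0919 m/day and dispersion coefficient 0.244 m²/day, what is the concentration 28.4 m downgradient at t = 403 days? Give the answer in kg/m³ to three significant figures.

For an instantaneous plane source, C(x,t) = M/(n_e·A·√(4πDt)) · exp(−(x−vt)²/(4Dt)), with n_e·A the pore (flow) area.
Plume center vt = 0.0919 × 403 = 37.0357 m, so the well at 28.4 m is 8.6357 m upgradient of the peak.
√(4πDt) = 35.15 m, giving peak height M/(n_e·A·√(4πDt)) = 0.292/(0.26 × 2.85 × 35.15) = 0.01121 kg/m³.
(x−vt)²/(4Dt) = (-8.6357)²/(4 × 0.244 × 403) = 0.1896; exp(−0.1896) = 0.8273.
C = 0.01121 × 0.8273 = 0.00927 kg/m³.

0.00927 kg/m³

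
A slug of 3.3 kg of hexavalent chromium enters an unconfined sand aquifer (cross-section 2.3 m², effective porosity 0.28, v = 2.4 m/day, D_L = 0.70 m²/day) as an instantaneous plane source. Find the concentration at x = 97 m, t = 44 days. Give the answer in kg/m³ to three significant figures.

0.143 kg/m³

For an instantaneous plane source, C(x,t) = M/(n_e·A·√(4πDt)) · exp(−(x−vt)²/(4Dt)), with n_e·A the pore (flow) area.
Plume center vt = 2.4 × 44 = 105.6 m, so the well at 97 m is 8.6 m upgradient of the peak.
√(4πDt) = 19.67 m, giving peak height M/(n_e·A·√(4πDt)) = 3.3/(0.28 × 2.3 × 19.67) = 0.2605 kg/m³.
(x−vt)²/(4Dt) = (-8.6)²/(4 × 0.70 × 44) = 0.6003; exp(−0.6003) = 0.5486.
C = 0.2605 × 0.5486 = 0.143 kg/m³.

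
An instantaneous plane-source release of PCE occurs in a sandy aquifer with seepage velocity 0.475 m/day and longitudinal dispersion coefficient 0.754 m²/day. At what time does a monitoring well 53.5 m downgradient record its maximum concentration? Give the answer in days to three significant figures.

For the 1D instantaneous-source solution, setting ∂C/∂t = 0 at fixed x gives v²t² + 2Dt − x² = 0, so t = (√(D² + v²x²) − D)/v².
√(D² + v²x²) = √(0.754² + 0.475² × 53.5²) = 25.42; v² = 0.225625.
t = (25.42 − 0.754)/0.225625 = 109 days (vs. the pure-advection estimate x/v = 113 d).

109 days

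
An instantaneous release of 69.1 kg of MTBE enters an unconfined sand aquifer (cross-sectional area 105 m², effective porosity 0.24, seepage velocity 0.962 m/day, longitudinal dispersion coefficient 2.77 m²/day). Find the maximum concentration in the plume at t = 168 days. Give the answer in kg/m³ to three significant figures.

The peak of an instantaneous 1D plume sits at x = vt; there the Gaussian factor is 1 and C_max = M/(n_e·A·√(4πDt)), where n_e·A is the pore area the mass is dissolved in.
√(4πDt) = √(4π × 2.77 × 168) = 76.47 m, so C_max = 69.1/(0.24 × 105 × 76.47) = 0.0359 kg/m³.

0.0359 kg/m³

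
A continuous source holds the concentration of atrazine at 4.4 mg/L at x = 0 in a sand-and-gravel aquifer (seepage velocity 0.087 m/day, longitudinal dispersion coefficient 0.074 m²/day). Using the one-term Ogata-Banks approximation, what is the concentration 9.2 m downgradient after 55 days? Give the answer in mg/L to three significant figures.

For a continuous step input, C/C₀ ≈ ½·erfc((x−vt)/(2√(Dt))).
vt = 0.087 × 55 = 4.785 m and 2√(Dt) = 2√(0.074 × 55) = 4.035 m.
Argument (x−vt)/(2√(Dt)) = (9.2 − 4.785)/4.035 = 1.094; ½·erfc(1.094) = 0.06091.
C = 4.4 × 0.06091 = 0.268 mg/L.

0.268 mg/L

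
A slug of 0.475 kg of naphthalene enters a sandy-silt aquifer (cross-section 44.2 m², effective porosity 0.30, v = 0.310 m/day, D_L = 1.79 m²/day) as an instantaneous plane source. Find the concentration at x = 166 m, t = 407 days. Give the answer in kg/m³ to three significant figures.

0.000217 kg/m³

For an instantaneous plane source, C(x,t) = M/(n_e·A·√(4πDt)) · exp(−(x−vt)²/(4Dt)), with n_e·A the pore (flow) area.
Plume center vt = 0.310 × 407 = 126.17 m, so the well at 166 m is 39.83 m downgradient of the peak.
√(4πDt) = 95.68 m, giving peak height M/(n_e·A·√(4πDt)) = 0.475/(0.30 × 44.2 × 95.68) = 0.0003744 kg/m³.
(x−vt)²/(4Dt) = (39.83)²/(4 × 1.79 × 407) = 0.5444; exp(−0.5444) = 0.5802.
C = 0.0003744 × 0.5802 = 0.000217 kg/m³.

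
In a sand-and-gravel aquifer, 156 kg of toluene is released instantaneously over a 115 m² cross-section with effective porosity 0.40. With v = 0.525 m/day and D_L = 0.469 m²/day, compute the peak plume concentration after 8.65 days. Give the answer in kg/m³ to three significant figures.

The peak of an instantaneous 1D plume sits at x = vt; there the Gaussian factor is 1 and C_max = M/(n_e·A·√(4πDt)), where n_e·A is the pore area the mass is dissolved in.
√(4πDt) = √(4π × 0.469 × 8.65) = 7.140 m, so C_max = 156/(0.40 × 115 × 7.140) = 0.475 kg/m³.

0.475 kg/m³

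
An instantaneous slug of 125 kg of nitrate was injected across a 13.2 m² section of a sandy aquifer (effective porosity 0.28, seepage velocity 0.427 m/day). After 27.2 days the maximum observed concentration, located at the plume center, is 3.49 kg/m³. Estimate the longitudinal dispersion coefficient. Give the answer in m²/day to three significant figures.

At the plume center C_max = M/(n_e·A·√(4πDt)), so D = M²/(4πt·(n_e·A·C_max)²).
n_e·A·C_max = 0.28 × 13.2 × 3.49 = 12.90 kg/m.
D = 125²/(4π × 27.2 × 12.90²) = 0.275 m²/day.

0.275 m²/day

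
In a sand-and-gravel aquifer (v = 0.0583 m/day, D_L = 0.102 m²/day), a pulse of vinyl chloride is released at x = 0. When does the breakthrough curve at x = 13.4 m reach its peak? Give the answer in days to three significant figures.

202 days

For the 1D instantaneous-source solution, setting ∂C/∂t = 0 at fixed x gives v²t² + 2Dt − x² = 0, so t = (√(D² + v²x²) − D)/v².
√(D² + v²x²) = √(0.102² + 0.0583² × 13.4²) = 0.7879; v² = 0.00339889.
t = (0.7879 − 0.102)/0.00339889 = 202 days (vs. the pure-advection estimate x/v = 230 d).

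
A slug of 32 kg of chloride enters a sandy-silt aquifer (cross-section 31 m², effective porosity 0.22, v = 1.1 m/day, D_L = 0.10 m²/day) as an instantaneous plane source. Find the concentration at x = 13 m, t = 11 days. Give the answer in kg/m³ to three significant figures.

For an instantaneous plane source, C(x,t) = M/(n_e·A·√(4πDt)) · exp(−(x−vt)²/(4Dt)), with n_e·A the pore (flow) area.
Plume center vt = 1.1 × 11 = 12.1 m, so the well at 13 m is 0.9 m downgradient of the peak.
√(4πDt) = 3.718 m, giving peak height M/(n_e·A·√(4πDt)) = 32/(0.22 × 31 × 3.718) = 1.262 kg/m³.
(x−vt)²/(4Dt) = (0.9)²/(4 × 0.10 × 11) = 0.1841; exp(−0.1841) = 0.8319.
C = 1.262 × 0.8319 = 1.05 kg/m³.

1.05 kg/m³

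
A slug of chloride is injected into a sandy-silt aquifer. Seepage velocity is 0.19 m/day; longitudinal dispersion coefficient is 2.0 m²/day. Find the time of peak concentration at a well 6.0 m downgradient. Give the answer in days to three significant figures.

8.37 days

For the 1D instantaneous-source solution, setting ∂C/∂t = 0 at fixed x gives v²t² + 2Dt − x² = 0, so t = (√(D² + v²x²) − D)/v².
√(D² + v²x²) = √(2.0² + 0.19² × 6.0²) = 2.302; v² = 0.0361.
t = (2.302 − 2.0)/0.0361 = 8.37 days (vs. the pure-advection estimate x/v = 31.6 d).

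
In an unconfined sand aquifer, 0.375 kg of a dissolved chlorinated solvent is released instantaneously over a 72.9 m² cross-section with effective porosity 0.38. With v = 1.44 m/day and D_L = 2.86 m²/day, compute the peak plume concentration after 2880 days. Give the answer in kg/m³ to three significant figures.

4.21e-05 kg/m³

The peak of an instantaneous 1D plume sits at x = vt; there the Gaussian factor is 1 and C_max = M/(n_e·A·√(4πDt)), where n_e·A is the pore area the mass is dissolved in.
√(4πDt) = √(4π × 2.86 × 2880) = 321.7 m, so C_max = 0.375/(0.38 × 72.9 × 321.7) = 4.21e-05 kg/m³.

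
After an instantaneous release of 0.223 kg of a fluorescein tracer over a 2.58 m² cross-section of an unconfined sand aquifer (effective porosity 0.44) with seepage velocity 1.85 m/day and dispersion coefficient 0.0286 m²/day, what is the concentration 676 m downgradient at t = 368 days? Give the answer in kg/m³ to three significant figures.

0.00988 kg/m³

For an instantaneous plane source, C(x,t) = M/(n_e·A·√(4πDt)) · exp(−(x−vt)²/(4Dt)), with n_e·A the pore (flow) area.
Plume center vt = 1.85 × 368 = 680.8 m, so the well at 676 m is 4.8 m upgradient of the peak.
√(4πDt) = 11.50 m, giving peak height M/(n_e·A·√(4πDt)) = 0.223/(0.44 × 2.58 × 11.50) = 0.01708 kg/m³.
(x−vt)²/(4Dt) = (-4.8)²/(4 × 0.0286 × 368) = 0.5473; exp(−0.5473) = 0.5785.
C = 0.01708 × 0.5785 = 0.00988 kg/m³.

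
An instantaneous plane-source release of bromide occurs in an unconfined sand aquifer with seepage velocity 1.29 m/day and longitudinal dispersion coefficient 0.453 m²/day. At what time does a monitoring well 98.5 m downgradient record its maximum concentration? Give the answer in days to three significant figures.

For the 1D instantaneous-source solution, setting ∂C/∂t = 0 at fixed x gives v²t² + 2Dt − x² = 0, so t = (√(D² + v²x²) − D)/v².
√(D² + v²x²) = √(0.453² + 1.29² × 98.5²) = 127.1; v² = 1.6641.
t = (127.1 − 0.453)/1.6641 = 76.1 days (vs. the pure-advection estimate x/v = 76.4 d).

76.1 days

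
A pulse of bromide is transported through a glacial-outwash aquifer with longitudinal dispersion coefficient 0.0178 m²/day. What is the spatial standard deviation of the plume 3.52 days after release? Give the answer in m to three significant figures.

0.354 m

Dispersive spreading gives a Gaussian with σ² = 2Dt; advection only shifts the center.
σ = √(2 × 0.0178 × 3.52) = 0.354 m.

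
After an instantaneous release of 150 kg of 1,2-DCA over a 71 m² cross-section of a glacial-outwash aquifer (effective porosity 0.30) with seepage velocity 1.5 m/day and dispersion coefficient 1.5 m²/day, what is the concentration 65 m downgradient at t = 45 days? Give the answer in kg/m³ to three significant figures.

0.236 kg/m³

For an instantaneous plane source, C(x,t) = M/(n_e·A·√(4πDt)) · exp(−(x−vt)²/(4Dt)), with n_e·A the pore (flow) area.
Plume center vt = 1.5 × 45 = 67.5 m, so the well at 65 m is 2.5 m upgradient of the peak.
√(4πDt) = 29.12 m, giving peak height M/(n_e·A·√(4πDt)) = 150/(0.30 × 71 × 29.12) = 0.2418 kg/m³.
(x−vt)²/(4Dt) = (-2.5)²/(4 × 1.5 × 45) = 0.02315; exp(−0.02315) = 0.9771.
C = 0.2418 × 0.9771 = 0.236 kg/m³.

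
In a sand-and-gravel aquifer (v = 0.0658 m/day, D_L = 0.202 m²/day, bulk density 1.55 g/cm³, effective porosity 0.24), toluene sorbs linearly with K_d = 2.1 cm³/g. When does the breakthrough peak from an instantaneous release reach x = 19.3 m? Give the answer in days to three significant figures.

Retardation factor R = 1 + ρ_b·K_d/n = 1 + 1.55 × 2.1/0.24 = 14.56.
Sorption retards both mechanisms: v_R = v/R = 0.004519 m/day, D_R = D/R = 0.01387 m²/day.
Peak time from v_R²t² + 2D_R t − x² = 0: t = (√(D_R² + v_R²x²) − D_R)/v_R².
√(D_R² + v_R²x²) = √(0.01387² + 0.004519² × 19.3²) = 0.08831; v_R² = 2.042e-05.
t = (0.08831 − 0.01387)/2.042e-05 = 3650 days.

3650 days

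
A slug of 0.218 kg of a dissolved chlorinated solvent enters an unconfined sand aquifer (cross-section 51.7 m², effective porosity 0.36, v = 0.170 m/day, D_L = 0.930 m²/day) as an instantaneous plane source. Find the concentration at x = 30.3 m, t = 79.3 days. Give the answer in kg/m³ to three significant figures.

For an instantaneous plane source, C(x,t) = M/(n_e·A·√(4πDt)) · exp(−(x−vt)²/(4Dt)), with n_e·A the pore (flow) area.
Plume center vt = 0.170 × 79.3 = 13.481 m, so the well at 30.3 m is 16.819 m downgradient of the peak.
√(4πDt) = 30.44 m, giving peak height M/(n_e·A·√(4πDt)) = 0.218/(0.36 × 51.7 × 30.44) = 0.0003848 kg/m³.
(x−vt)²/(4Dt) = (16.819)²/(4 × 0.930 × 79.3) = 0.9589; exp(−0.9589) = 0.3833.
C = 0.0003848 × 0.3833 = 0.000147 kg/m³.

0.000147 kg/m³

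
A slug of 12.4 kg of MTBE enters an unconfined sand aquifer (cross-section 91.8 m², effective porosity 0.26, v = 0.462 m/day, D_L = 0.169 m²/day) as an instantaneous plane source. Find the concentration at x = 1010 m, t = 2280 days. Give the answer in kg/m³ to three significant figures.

0.00220 kg/m³

For an instantaneous plane source, C(x,t) = M/(n_e·A·√(4πDt)) · exp(−(x−vt)²/(4Dt)), with n_e·A the pore (flow) area.
Plume center vt = 0.462 × 2280 = 1053.36 m, so the well at 1010 m is 43.36 m upgradient of the peak.
√(4πDt) = 69.59 m, giving peak height M/(n_e·A·√(4πDt)) = 12.4/(0.26 × 91.8 × 69.59) = 0.007465 kg/m³.
(x−vt)²/(4Dt) = (-43.36)²/(4 × 0.169 × 2280) = 1.220; exp(−1.220) = 0.2952.
C = 0.007465 × 0.2952 = 0.00220 kg/m³.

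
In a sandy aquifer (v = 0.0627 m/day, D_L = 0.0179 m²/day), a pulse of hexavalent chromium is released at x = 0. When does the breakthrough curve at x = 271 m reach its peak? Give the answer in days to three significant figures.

For the 1D instantaneous-source solution, setting ∂C/∂t = 0 at fixed x gives v²t² + 2Dt − x² = 0, so t = (√(D² + v²x²) − D)/v².
√(D² + v²x²) = √(0.0179² + 0.0627² × 271²) = 16.99; v² = 0.00393129.
t = (16.99 − 0.0179)/0.00393129 = 4320 days (vs. the pure-advection estimate x/v = 4320 d).

4320 days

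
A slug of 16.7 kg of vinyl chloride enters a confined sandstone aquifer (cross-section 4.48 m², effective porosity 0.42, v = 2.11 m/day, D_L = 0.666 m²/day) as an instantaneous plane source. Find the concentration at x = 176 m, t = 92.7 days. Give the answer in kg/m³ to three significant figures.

0.0673 kg/m³

For an instantaneous plane source, C(x,t) = M/(n_e·A·√(4πDt)) · exp(−(x−vt)²/(4Dt)), with n_e·A the pore (flow) area.
Plume center vt = 2.11 × 92.7 = 195.597 m, so the well at 176 m is 19.597 m upgradient of the peak.
√(4πDt) = 27.85 m, giving peak height M/(n_e·A·√(4πDt)) = 16.7/(0.42 × 4.48 × 27.85) = 0.3187 kg/m³.
(x−vt)²/(4Dt) = (-19.597)²/(4 × 0.666 × 92.7) = 1.555; exp(−1.555) = 0.2112.
C = 0.3187 × 0.2112 = 0.0673 kg/m³.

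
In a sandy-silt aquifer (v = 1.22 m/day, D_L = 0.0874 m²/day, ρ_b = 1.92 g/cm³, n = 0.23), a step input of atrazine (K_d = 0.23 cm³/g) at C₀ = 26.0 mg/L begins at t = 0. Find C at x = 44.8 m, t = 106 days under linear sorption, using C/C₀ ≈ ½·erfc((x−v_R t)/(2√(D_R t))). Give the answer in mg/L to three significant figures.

Retardation factor R = 1 + ρ_b·K_d/n = 1 + 1.92 × 0.23/0.23 = 2.920.
Sorption retards both mechanisms: v_R = v/R = 0.4178 m/day, D_R = D/R = 0.02993 m²/day.
v_R·t = 0.4178 × 106 = 44.2868 m; 2√(D_R t) = 3.562 m; argument = (44.8 − 44.2868)/3.562 = 0.1441.
C = C₀ × ½·erfc(0.1441) = 26.0 × 0.4193 = 10.9 mg/L.

10.9 mg/L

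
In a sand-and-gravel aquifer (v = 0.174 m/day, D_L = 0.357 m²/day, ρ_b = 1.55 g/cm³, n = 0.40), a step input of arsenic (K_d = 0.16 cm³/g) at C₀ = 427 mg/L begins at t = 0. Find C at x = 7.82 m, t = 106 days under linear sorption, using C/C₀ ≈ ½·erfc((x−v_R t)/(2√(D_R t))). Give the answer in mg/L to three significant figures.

298 mg/L

Retardation factor R = 1 + ρ_b·K_d/n = 1 + 1.55 × 0.16/0.40 = 1.620.
Sorption retards both mechanisms: v_R = v/R = 0.1074 m/day, D_R = D/R = 0.2204 m²/day.
v_R·t = 0.1074 × 106 = 11.3844 m; 2√(D_R t) = 9.667 m; argument = (7.82 − 11.3844)/9.667 = -0.3687.
C = C₀ × ½·erfc(-0.3687) = 427 × 0.6990 = 298 mg/L.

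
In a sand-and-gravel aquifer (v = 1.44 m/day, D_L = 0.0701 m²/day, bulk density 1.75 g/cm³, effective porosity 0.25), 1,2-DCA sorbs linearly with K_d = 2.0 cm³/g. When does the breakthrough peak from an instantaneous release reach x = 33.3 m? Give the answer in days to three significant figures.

Retardation factor R = 1 + ρ_b·K_d/n = 1 + 1.75 × 2.0/0.25 = 15.00.
Sorption retards both mechanisms: v_R = v/R = 0.09600 m/day, D_R = D/R = 0.004673 m²/day.
Peak time from v_R²t² + 2D_R t − x² = 0: t = (√(D_R² + v_R²x²) − D_R)/v_R².
√(D_R² + v_R²x²) = √(0.004673² + 0.09600² × 33.3²) = 3.197; v_R² = 0.009216.
t = (3.197 − 0.004673)/0.009216 = 346 days.

346 days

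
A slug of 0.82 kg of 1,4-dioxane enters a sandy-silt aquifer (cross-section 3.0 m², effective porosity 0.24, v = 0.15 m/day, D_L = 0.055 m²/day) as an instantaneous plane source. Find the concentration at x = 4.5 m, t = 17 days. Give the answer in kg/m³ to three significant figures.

0.120 kg/m³

For an instantaneous plane source, C(x,t) = M/(n_e·A·√(4πDt)) · exp(−(x−vt)²/(4Dt)), with n_e·A the pore (flow) area.
Plume center vt = 0.15 × 17 = 2.55 m, so the well at 4.5 m is 1.95 m downgradient of the peak.
√(4πDt) = 3.428 m, giving peak height M/(n_e·A·√(4πDt)) = 0.82/(0.24 × 3.0 × 3.428) = 0.3322 kg/m³.
(x−vt)²/(4Dt) = (1.95)²/(4 × 0.055 × 17) = 1.017; exp(−1.017) = 0.3617.
C = 0.3322 × 0.3617 = 0.120 kg/m³.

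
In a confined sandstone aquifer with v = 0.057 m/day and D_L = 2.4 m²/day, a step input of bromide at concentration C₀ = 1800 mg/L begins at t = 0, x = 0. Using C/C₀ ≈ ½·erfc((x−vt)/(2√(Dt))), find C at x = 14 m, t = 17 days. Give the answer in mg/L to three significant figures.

For a continuous step input, C/C₀ ≈ ½·erfc((x−vt)/(2√(Dt))).
vt = 0.057 × 17 = 0.969 m and 2√(Dt) = 2√(2.4 × 17) = 12.77 m.
Argument (x−vt)/(2√(Dt)) = (14 − 0.969)/12.77 = 1.020; ½·erfc(1.020) = 0.07458.
C = 1800 × 0.07458 = 134 mg/L.

134 mg/L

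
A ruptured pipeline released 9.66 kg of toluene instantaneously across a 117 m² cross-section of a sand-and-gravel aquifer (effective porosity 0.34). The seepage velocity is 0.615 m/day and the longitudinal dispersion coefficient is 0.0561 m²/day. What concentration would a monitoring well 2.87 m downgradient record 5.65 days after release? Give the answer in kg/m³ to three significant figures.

0.0912 kg/m³

For an instantaneous plane source, C(x,t) = M/(n_e·A·√(4πDt)) · exp(−(x−vt)²/(4Dt)), with n_e·A the pore (flow) area.
Plume center vt = 0.615 × 5.65 = 3.47475 m, so the well at 2.87 m is 0.60475 m upgradient of the peak.
√(4πDt) = 1.996 m, giving peak height M/(n_e·A·√(4πDt)) = 9.66/(0.34 × 117 × 1.996) = 0.1217 kg/m³.
(x−vt)²/(4Dt) = (-0.60475)²/(4 × 0.0561 × 5.65) = 0.2885; exp(−0.2885) = 0.7494.
C = 0.1217 × 0.7494 = 0.0912 kg/m³.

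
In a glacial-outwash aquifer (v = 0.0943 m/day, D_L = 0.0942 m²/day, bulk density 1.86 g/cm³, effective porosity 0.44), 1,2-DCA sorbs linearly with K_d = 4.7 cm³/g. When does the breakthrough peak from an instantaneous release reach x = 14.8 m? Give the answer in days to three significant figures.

Retardation factor R = 1 + ρ_b·K_d/n = 1 + 1.86 × 4.7/0.44 = 20.87.
Sorption retards both mechanisms: v_R = v/R = 0.004518 m/day, D_R = D/R = 0.004514 m²/day.
Peak time from v_R²t² + 2D_R t − x² = 0: t = (√(D_R² + v_R²x²) − D_R)/v_R².
√(D_R² + v_R²x²) = √(0.004514² + 0.004518² × 14.8²) = 0.06702; v_R² = 2.041e-05.
t = (0.06702 − 0.004514)/2.041e-05 = 3060 days.

3060 days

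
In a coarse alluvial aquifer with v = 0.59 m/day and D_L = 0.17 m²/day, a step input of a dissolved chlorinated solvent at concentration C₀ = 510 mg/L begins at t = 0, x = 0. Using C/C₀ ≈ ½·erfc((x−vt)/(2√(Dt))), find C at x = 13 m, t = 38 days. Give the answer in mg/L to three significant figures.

508 mg/L

For a continuous step input, C/C₀ ≈ ½·erfc((x−vt)/(2√(Dt))).
vt = 0.59 × 38 = 22.42 m and 2√(Dt) = 2√(0.17 × 38) = 5.083 m.
Argument (x−vt)/(2√(Dt)) = (13 − 22.42)/5.083 = -1.853; ½·erfc(-1.853) = 0.9956.
C = 510 × 0.9956 = 508 mg/L.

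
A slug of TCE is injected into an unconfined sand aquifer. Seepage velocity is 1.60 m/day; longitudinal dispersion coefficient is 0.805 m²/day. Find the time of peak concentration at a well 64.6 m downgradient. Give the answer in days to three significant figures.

40.1 days

For the 1D instantaneous-source solution, setting ∂C/∂t = 0 at fixed x gives v²t² + 2Dt − x² = 0, so t = (√(D² + v²x²) − D)/v².
√(D² + v²x²) = √(0.805² + 1.60² × 64.6²) = 103.4; v² = 2.56.
t = (103.4 − 0.805)/2.56 = 40.1 days (vs. the pure-advection estimate x/v = 40.4 d).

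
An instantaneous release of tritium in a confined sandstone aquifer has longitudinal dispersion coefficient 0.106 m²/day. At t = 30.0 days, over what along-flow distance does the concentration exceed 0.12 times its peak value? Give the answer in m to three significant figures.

10.4 m

The plume is Gaussian with σ = √(2Dt) = √(2 × 0.106 × 30.0) = 2.522 m.
C/C_peak = exp(−Δx²/(2σ²)) = 0.12 ⇒ Δx = σ·√(−2 ln 0.12) = 2.522 × 2.059 = 5.193 m.
Width = 2Δx = 10.4 m.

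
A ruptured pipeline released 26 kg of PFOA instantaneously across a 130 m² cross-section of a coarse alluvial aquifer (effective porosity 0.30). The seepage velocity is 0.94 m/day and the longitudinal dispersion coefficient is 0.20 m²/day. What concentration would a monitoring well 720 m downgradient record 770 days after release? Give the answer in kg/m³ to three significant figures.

For an instantaneous plane source, C(x,t) = M/(n_e·A·√(4πDt)) · exp(−(x−vt)²/(4Dt)), with n_e·A the pore (flow) area.
Plume center vt = 0.94 × 770 = 723.8 m, so the well at 720 m is 3.8 m upgradient of the peak.
√(4πDt) = 43.99 m, giving peak height M/(n_e·A·√(4πDt)) = 26/(0.30 × 130 × 43.99) = 0.01515 kg/m³.
(x−vt)²/(4Dt) = (-3.8)²/(4 × 0.20 × 770) = 0.02344; exp(−0.02344) = 0.9768.
C = 0.01515 × 0.9768 = 0.0148 kg/m³.

0.0148 kg/m³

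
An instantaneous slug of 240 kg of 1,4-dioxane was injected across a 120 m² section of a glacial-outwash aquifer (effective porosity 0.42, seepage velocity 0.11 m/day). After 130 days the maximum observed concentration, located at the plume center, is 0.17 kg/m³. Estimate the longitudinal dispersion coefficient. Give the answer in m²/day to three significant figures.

0.480 m²/day

At the plume center C_max = M/(n_e·A·√(4πDt)), so D = M²/(4πt·(n_e·A·C_max)²).
n_e·A·C_max = 0.42 × 120 × 0.17 = 8.568 kg/m.
D = 240²/(4π × 130 × 8.568²) = 0.480 m²/day.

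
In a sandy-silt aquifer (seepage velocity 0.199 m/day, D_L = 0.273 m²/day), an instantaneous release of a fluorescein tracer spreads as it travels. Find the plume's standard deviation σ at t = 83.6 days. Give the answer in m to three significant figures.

Dispersive spreading gives a Gaussian with σ² = 2Dt; advection only shifts the center.
σ = √(2 × 0.273 × 83.6) = 6.76 m.

6.76 m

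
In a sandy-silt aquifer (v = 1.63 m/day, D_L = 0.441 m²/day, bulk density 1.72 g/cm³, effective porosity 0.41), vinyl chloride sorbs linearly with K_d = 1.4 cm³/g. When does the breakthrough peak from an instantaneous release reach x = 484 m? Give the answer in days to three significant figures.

Retardation factor R = 1 + ρ_b·K_d/n = 1 + 1.72 × 1.4/0.41 = 6.873.
Sorption retards both mechanisms: v_R = v/R = 0.2372 m/day, D_R = D/R = 0.06416 m²/day.
Peak time from v_R²t² + 2D_R t − x² = 0: t = (√(D_R² + v_R²x²) − D_R)/v_R².
√(D_R² + v_R²x²) = √(0.06416² + 0.2372² × 484²) = 114.8; v_R² = 0.05626.
t = (114.8 − 0.06416)/0.05626 = 2040 days.

2040 days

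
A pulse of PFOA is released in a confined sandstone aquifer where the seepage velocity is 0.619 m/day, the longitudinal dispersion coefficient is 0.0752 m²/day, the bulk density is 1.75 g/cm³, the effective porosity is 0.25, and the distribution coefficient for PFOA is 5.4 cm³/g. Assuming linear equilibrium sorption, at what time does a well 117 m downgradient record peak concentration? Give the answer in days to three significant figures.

Retardation factor R = 1 + ρ_b·K_d/n = 1 + 1.75 × 5.4/0.25 = 38.80.
Sorption retards both mechanisms: v_R = v/R = 0.01595 m/day, D_R = D/R = 0.001938 m²/day.
Peak time from v_R²t² + 2D_R t − x² = 0: t = (√(D_R² + v_R²x²) − D_R)/v_R².
√(D_R² + v_R²x²) = √(0.001938² + 0.01595² × 117²) = 1.866; v_R² = 0.0002544.
t = (1.866 − 0.001938)/0.0002544 = 7330 days.

7330 days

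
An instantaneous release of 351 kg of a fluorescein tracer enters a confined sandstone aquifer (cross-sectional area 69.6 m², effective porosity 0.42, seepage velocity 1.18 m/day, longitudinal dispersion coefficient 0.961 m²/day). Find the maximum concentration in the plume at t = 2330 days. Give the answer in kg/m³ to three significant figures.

0.0716 kg/m³

The peak of an instantaneous 1D plume sits at x = vt; there the Gaussian factor is 1 and C_max = M/(n_e·A·√(4πDt)), where n_e·A is the pore area the mass is dissolved in.
√(4πDt) = √(4π × 0.961 × 2330) = 167.7 m, so C_max = 351/(0.42 × 69.6 × 167.7) = 0.0716 kg/m³.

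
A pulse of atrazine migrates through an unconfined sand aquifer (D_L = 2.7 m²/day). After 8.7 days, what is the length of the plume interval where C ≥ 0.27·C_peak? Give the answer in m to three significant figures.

The plume is Gaussian with σ = √(2Dt) = √(2 × 2.7 × 8.7) = 6.854 m.
C/C_peak = exp(−Δx²/(2σ²)) = 0.27 ⇒ Δx = σ·√(−2 ln 0.27) = 6.854 × 1.618 = 11.09 m.
Width = 2Δx = 22.2 m.

22.2 m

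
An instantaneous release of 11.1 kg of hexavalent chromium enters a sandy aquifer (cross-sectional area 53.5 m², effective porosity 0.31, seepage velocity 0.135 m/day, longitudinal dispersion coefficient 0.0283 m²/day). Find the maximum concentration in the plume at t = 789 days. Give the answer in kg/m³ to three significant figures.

0.0400 kg/m³

The peak of an instantaneous 1D plume sits at x = vt; there the Gaussian factor is 1 and C_max = M/(n_e·A·√(4πDt)), where n_e·A is the pore area the mass is dissolved in.
√(4πDt) = √(4π × 0.0283 × 789) = 16.75 m, so C_max = 11.1/(0.31 × 53.5 × 16.75) = 0.0400 kg/m³.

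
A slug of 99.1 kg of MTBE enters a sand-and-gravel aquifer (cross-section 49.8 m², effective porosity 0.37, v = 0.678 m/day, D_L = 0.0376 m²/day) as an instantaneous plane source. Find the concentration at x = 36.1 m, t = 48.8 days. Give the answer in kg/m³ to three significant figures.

For an instantaneous plane source, C(x,t) = M/(n_e·A·√(4πDt)) · exp(−(x−vt)²/(4Dt)), with n_e·A the pore (flow) area.
Plume center vt = 0.678 × 48.8 = 33.0864 m, so the well at 36.1 m is 3.0136 m downgradient of the peak.
√(4πDt) = 4.802 m, giving peak height M/(n_e·A·√(4πDt)) = 99.1/(0.37 × 49.8 × 4.802) = 1.120 kg/m³.
(x−vt)²/(4Dt) = (3.0136)²/(4 × 0.0376 × 48.8) = 1.237; exp(−1.237) = 0.2903.
C = 1.120 × 0.2903 = 0.325 kg/m³.

0.325 kg/m³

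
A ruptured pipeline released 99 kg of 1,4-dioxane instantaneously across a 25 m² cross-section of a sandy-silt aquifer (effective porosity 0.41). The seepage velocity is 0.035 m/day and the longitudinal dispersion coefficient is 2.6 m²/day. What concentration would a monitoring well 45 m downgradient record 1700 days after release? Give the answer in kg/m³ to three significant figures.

0.0405 kg/m³

For an instantaneous plane source, C(x,t) = M/(n_e·A·√(4πDt)) · exp(−(x−vt)²/(4Dt)), with n_e·A the pore (flow) area.
Plume center vt = 0.035 × 1700 = 59.5 m, so the well at 45 m is 14.5 m upgradient of the peak.
√(4πDt) = 235.7 m, giving peak height M/(n_e·A·√(4πDt)) = 99/(0.41 × 25 × 235.7) = 0.04098 kg/m³.
(x−vt)²/(4Dt) = (-14.5)²/(4 × 2.6 × 1700) = 0.01189; exp(−0.01189) = 0.9882.
C = 0.04098 × 0.9882 = 0.0405 kg/m³.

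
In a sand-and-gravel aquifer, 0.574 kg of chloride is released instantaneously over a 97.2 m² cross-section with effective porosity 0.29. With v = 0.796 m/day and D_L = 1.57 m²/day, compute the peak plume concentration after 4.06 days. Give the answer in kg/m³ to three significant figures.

The peak of an instantaneous 1D plume sits at x = vt; there the Gaussian factor is 1 and C_max = M/(n_e·A·√(4πDt)), where n_e·A is the pore area the mass is dissolved in.
√(4πDt) = √(4π × 1.57 × 4.06) = 8.950 m, so C_max = 0.574/(0.29 × 97.2 × 8.950) = 0.00228 kg/m³.

0.00228 kg/m³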